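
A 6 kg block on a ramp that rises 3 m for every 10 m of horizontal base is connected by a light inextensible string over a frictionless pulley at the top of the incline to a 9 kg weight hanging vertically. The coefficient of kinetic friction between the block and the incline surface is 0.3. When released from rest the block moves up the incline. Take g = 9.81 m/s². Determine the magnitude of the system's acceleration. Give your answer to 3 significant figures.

For the block on the incline: the weight component along the slope is m₁g sin 16.70° = 6 × 9.81 × 0.2873 = 16.910 N and the normal force is N = m₁g cos 16.70° = 56.378 N.
Kinetic friction opposes the block's motion up the incline: f = μN = 0.3 × 56.378 = 16.913 N acting down the slope.
Newton's second law for the block (up-slope positive): T − 16.910 − 16.913 = 6 a. For the hanging weight (downward positive): 9 × 9.81 − T = 9 a.
Adding the two equations eliminates T: 54.467 = 15 a, so a = 3.6311 m/s².

3.63 m/s²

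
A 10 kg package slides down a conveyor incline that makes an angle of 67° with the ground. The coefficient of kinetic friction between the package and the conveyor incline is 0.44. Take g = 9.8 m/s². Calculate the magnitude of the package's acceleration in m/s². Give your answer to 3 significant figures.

7.34 m/s²

Resolving the weight along the incline: the component pulling the package down the slope is mg sin 67° = 10 × 9.8 × 0.9205 = 90.209 N, and the normal force is N = mg cos 67° = 10 × 9.8 × 0.3907 = 38.289 N.
Kinetic friction acts up the slope with magnitude f = μN = 0.44 × 38.289 = 16.847 N.
Net force along the incline is 90.209 − 16.847 = 73.362 N, so a = 73.362 / 10 = 7.3362 m/s².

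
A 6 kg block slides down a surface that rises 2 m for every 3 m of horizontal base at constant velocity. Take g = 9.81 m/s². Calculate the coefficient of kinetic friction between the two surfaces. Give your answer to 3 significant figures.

0.667

At constant velocity the net force along the incline is zero: mg sin 33.69° = μ mg cos 33.69°.
So μ = tan 33.69° = 0.5547 / 0.8321 = 0.6666.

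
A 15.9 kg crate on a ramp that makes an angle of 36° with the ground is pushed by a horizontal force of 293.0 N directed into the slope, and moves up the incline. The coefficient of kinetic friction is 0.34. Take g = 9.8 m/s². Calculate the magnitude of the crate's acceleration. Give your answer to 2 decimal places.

The horizontal push has components F cos 36° = 293.0 × 0.8090 = 237.037 N up the incline and F sin 36° = 293.0 × 0.5878 = 172.225 N pressing into the surface.
The normal force is therefore N = mg cos 36° + F sin 36° = 126.058 + 172.225 = 298.283 N, and kinetic friction down the slope is μN = 0.34 × 298.283 = 101.416 N.
Along the incline: F cos 36° − mg sin 36° − μN = ma, so 237.037 − 91.591 − 101.416 = 15.9 a, giving a = 2.7692 m/s².

2.77 m/s²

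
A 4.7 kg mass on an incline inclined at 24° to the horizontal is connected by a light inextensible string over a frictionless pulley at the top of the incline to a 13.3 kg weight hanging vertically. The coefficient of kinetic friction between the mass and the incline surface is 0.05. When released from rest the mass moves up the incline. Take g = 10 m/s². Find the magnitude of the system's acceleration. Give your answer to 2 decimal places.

For the mass on the incline: the weight component along the slope is m₁g sin 24° = 4.7 × 10 × 0.4067 = 19.115 N and the normal force is N = m₁g cos 24° = 42.937 N.
Kinetic friction opposes the mass's motion up the incline: f = μN = 0.05 × 42.937 = 2.147 N acting down the slope.
Newton's second law for the mass (up-slope positive): T − 19.115 − 2.147 = 4.7 a. For the hanging weight (downward positive): 13.3 × 10 − T = 13.3 a.
Adding the two equations eliminates T: 111.738 = 18 a, so a = 6.2077 m/s².

6.21 m/s²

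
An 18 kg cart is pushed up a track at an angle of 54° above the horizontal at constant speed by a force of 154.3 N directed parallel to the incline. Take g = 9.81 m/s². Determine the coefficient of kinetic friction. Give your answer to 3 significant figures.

At constant speed ΣF = 0 along the incline. The applied 154.3 N acts up the slope; the weight component mg sin 54° = 142.856 N and kinetic friction μN both act down the slope.
So 154.3 = 142.856 + μ × 103.791, giving μ = (154.3 − 142.856) / 103.791 = 0.1103.

0.110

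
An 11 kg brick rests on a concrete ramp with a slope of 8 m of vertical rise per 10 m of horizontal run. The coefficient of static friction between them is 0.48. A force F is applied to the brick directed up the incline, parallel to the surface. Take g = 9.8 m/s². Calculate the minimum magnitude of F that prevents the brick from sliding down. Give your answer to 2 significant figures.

27 N

The normal force is N = mg cos 38.66° = 84.178 N. With F at its minimum the brick is on the verge of sliding down, so static friction is at its maximum μ_s N = 0.48 × 84.178 = 40.405 N and acts up the slope.
Equilibrium along the incline: F + μ_s N = mg sin 38.66°, so F = 67.342 − 40.405 = 26.937 N.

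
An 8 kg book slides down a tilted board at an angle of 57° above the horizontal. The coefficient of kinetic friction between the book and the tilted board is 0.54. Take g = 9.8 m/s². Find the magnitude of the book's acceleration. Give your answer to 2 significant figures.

5.3 m/s²

Resolving the weight along the incline: the component pulling the book down the slope is mg sin 57° = 8 × 9.8 × 0.8387 = 65.754 N, and the normal force is N = mg cos 57° = 8 × 9.8 × 0.5446 = 42.697 N.
Kinetic friction acts up the slope with magnitude f = μN = 0.54 × 42.697 = 23.056 N.
Net force along the incline is 65.754 − 23.056 = 42.698 N, so a = 42.698 / 8 = 5.3373 m/s².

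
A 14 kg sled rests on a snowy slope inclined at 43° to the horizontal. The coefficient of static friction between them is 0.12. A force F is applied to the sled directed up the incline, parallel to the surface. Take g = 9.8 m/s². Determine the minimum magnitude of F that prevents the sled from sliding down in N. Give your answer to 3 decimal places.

81.529 N

The normal force is N = mg cos 43° = 100.342 N. With F at its minimum the sled is on the verge of sliding down, so static friction is at its maximum μ_s N = 0.12 × 100.342 = 12.041 N and acts up the slope.
Equilibrium along the incline: F + μ_s N = mg sin 43°, so F = 93.570 − 12.041 = 81.529 N.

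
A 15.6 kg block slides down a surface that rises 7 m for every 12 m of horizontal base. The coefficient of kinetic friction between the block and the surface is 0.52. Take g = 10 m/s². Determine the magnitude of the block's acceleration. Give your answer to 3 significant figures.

0.547 m/s²

Resolving the weight along the incline: the component pulling the block down the slope is mg sin 30.26° = 15.6 × 10 × 0.5039 = 78.608 N, and the normal force is N = mg cos 30.26° = 15.6 × 10 × 0.8638 = 134.753 N.
Kinetic friction acts up the slope with magnitude f = μN = 0.52 × 134.753 = 70.072 N.
Net force along the incline is 78.608 − 70.072 = 8.536 N, so a = 8.536 / 15.6 = 0.5472 m/s².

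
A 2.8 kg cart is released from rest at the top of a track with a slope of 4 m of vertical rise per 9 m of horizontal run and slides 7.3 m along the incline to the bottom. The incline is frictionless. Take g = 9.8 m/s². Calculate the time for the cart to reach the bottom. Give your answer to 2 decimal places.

The weight component along the incline is mg sin 23.96° = 11.144 N and the normal force is N = mg cos 23.96° = 25.075 N.
With no friction, a = g sin 23.96° = 3.9802 m/s².
Starting from rest, L = ½at², so t = √(2L/a) = √(2 × 7.3 / 3.9802) = 1.9152 s.

1.92 s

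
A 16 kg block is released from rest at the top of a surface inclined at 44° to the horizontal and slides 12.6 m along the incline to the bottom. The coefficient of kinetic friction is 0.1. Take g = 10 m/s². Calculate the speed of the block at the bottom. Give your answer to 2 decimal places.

The weight component along the incline is mg sin 44° = 111.145 N and the normal force is N = mg cos 44° = 115.094 N.
Friction up the slope is f = μN = 0.1 × 115.094 = 11.509 N, so the net downslope force is 111.145 − 11.509 = 99.636 N and a = 99.636 / 16 = 6.2272 m/s².
Starting from rest over a distance of 12.6 m, v² = 2aL = 2 × 6.2272 × 12.6 = 156.9254, so v = 12.5270 m/s.

12.53 m/s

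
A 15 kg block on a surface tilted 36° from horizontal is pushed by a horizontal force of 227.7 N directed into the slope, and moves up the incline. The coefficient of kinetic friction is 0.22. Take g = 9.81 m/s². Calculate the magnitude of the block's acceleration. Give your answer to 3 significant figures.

The horizontal push has components F cos 36° = 227.7 × 0.8090 = 184.209 N up the incline and F sin 36° = 227.7 × 0.5878 = 133.842 N pressing into the surface.
The normal force is therefore N = mg cos 36° + F sin 36° = 119.044 + 133.842 = 252.886 N, and kinetic friction down the slope is μN = 0.22 × 252.886 = 55.635 N.
Along the incline: F cos 36° − mg sin 36° − μN = ma, so 184.209 − 86.495 − 55.635 = 15 a, giving a = 2.8053 m/s².

2.81 m/s²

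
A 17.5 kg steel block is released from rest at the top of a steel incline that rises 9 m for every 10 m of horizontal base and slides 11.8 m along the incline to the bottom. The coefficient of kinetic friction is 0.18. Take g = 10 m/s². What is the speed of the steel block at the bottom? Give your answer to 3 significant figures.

The weight component along the incline is mg sin 41.99° = 117.069 N and the normal force is N = mg cos 41.99° = 130.076 N.
Friction up the slope is f = μN = 0.18 × 130.076 = 23.414 N, so the net downslope force is 117.069 − 23.414 = 93.655 N and a = 93.655 / 17.5 = 5.3517 m/s².
Starting from rest over a distance of 11.8 m, v² = 2aL = 2 × 5.3517 × 11.8 = 126.3001, so v = 11.2383 m/s.

11.2 m/s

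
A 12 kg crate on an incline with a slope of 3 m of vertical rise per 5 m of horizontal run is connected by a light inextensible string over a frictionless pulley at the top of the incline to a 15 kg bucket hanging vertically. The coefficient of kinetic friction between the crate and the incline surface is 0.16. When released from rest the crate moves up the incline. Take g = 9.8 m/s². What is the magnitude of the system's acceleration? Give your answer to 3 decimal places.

For the crate on the incline: the weight component along the slope is m₁g sin 30.96° = 12 × 9.8 × 0.5145 = 60.505 N and the normal force is N = m₁g cos 30.96° = 100.841 N.
Kinetic friction opposes the crate's motion up the incline: f = μN = 0.16 × 100.841 = 16.135 N acting down the slope.
Newton's second law for the crate (up-slope positive): T − 60.505 − 16.135 = 12 a. For the hanging bucket (downward positive): 15 × 9.8 − T = 15 a.
Adding the two equations eliminates T: 70.360 = 27 a, so a = 2.6059 m/s².

2.606 m/s²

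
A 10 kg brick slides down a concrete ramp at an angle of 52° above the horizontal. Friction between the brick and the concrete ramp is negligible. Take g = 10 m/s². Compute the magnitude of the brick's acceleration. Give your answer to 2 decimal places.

Resolving the weight along the incline: the component pulling the brick down the slope is mg sin 52° = 10 × 10 × 0.7880 = 78.800 N, and the normal force is N = mg cos 52° = 10 × 10 × 0.6157 = 61.570 N.
With no friction the net force along the incline is 78.800 N, so a = g sin 52° = 78.800 / 10 = 7.8800 m/s².

7.88 m/s²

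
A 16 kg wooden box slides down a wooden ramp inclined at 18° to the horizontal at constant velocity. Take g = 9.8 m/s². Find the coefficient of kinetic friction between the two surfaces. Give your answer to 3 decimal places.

0.325

At constant velocity the net force along the incline is zero: mg sin 18° = μ mg cos 18°.
So μ = tan 18° = 0.3090 / 0.9511 = 0.3249.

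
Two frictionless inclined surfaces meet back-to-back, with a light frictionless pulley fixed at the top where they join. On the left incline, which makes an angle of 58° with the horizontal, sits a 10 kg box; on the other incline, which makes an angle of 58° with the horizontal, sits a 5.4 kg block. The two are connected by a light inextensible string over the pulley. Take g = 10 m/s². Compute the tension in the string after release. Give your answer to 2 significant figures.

Resolve each weight along its own incline: the 10 kg mass has component 10 × 10 × sin 58° = 84.805 N down its slope, and the 5.4 kg mass has 5.4 × 10 × sin 58° = 45.795 N down its slope.
The 10 kg side's 84.805 N exceeds the other side's 45.795 N, so that mass slides down and the 5.4 kg mass slides up. Taking that direction as positive, Newton's second law for the whole system gives 84.805 − 45.795 = (10 + 5.4) a, so a = 39.010 / 15.4 = 2.5331 m/s².
For the 5.4 kg mass (up-slope positive): T − 45.795 = 5.4 × 2.5331, so T = 59.474 N.

59 N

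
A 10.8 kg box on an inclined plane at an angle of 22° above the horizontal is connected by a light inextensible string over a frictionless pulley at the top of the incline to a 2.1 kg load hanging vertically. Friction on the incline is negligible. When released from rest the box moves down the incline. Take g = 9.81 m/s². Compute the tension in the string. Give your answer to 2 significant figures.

24 N

For the box on the incline: the weight component along the slope is m₁g sin 22° = 10.8 × 9.81 × 0.3746 = 39.688 N and the normal force is N = m₁g cos 22° = 98.233 N.
Newton's second law for the box (down-slope positive): 39.688 − T = 10.8 a. For the hanging load (upward positive): T − 2.1 × 9.81 = 2.1 a.
Adding the two equations eliminates T: 19.087 = 12.9 a, so a = 1.4796 m/s².
Then from the hanging load's equation, T = 2.1 × (9.81 + 1.4796) = 23.708 N.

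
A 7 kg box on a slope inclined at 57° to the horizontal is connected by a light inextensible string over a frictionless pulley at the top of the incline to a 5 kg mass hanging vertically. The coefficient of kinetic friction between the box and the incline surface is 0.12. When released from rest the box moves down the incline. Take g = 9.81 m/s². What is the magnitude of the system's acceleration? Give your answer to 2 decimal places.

For the box on the incline: the weight component along the slope is m₁g sin 57° = 7 × 9.81 × 0.8387 = 57.594 N and the normal force is N = m₁g cos 57° = 37.400 N.
Kinetic friction opposes the box's motion down the incline: f = μN = 0.12 × 37.400 = 4.488 N acting up the slope.
Newton's second law for the box (down-slope positive): 57.594 − 4.488 − T = 7 a. For the hanging mass (upward positive): T − 5 × 9.81 = 5 a.
Adding the two equations eliminates T: 4.056 = 12 a, so a = 0.3380 m/s².

0.34 m/s²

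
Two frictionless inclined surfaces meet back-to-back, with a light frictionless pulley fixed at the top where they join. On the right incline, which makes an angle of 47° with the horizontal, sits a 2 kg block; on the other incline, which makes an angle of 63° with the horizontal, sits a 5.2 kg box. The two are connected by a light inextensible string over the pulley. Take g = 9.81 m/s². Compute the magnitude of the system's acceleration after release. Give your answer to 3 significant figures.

Resolve each weight along its own incline: the 2 kg mass has component 2 × 9.81 × sin 47° = 14.349 N down its slope, and the 5.2 kg mass has 5.2 × 9.81 × sin 63° = 45.452 N down its slope.
The 5.2 kg side's 45.452 N exceeds the other side's 14.349 N, so that mass slides down and the 2 kg mass slides up. Taking that direction as positive, Newton's second law for the whole system gives 45.452 − 14.349 = (2 + 5.2) a, so a = 31.103 / 7.2 = 4.3199 m/s².

4.32 m/s²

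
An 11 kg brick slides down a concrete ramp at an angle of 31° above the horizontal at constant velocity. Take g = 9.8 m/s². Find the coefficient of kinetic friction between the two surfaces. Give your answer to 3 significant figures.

0.601

At constant velocity the net force along the incline is zero: mg sin 31° = μ mg cos 31°.
So μ = tan 31° = 0.5150 / 0.8572 = 0.6008.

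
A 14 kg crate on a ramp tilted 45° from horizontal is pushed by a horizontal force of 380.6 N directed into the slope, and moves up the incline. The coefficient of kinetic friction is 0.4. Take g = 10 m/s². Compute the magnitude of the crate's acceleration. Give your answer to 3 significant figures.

The horizontal push has components F cos 45° = 380.6 × 0.7071 = 269.122 N up the incline and F sin 45° = 380.6 × 0.7071 = 269.122 N pressing into the surface.
The normal force is therefore N = mg cos 45° + F sin 45° = 98.994 + 269.122 = 368.116 N, and kinetic friction down the slope is μN = 0.4 × 368.116 = 147.246 N.
Along the incline: F cos 45° − mg sin 45° − μN = ma, so 269.122 − 98.994 − 147.246 = 14 a, giving a = 1.6344 m/s².

1.63 m/s²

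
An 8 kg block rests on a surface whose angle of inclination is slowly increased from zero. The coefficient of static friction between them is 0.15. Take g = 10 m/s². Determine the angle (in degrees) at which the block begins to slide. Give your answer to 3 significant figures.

8.53°

At the threshold of sliding, static friction is at its maximum μ_s N and exactly balances the weight component along the incline: mg sin θ = μ_s mg cos θ.
Hence tan θ = μ_s = 0.15, so θ = arctan(0.15) = 8.5308°.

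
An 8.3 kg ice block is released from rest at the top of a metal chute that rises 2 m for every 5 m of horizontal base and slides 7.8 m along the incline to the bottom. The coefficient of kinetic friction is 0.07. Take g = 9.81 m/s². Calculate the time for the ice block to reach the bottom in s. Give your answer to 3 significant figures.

2.28 s

The weight component along the incline is mg sin 21.80° = 30.240 N and the normal force is N = mg cos 21.80° = 75.599 N.
Friction up the slope is f = μN = 0.07 × 75.599 = 5.292 N, so the net downslope force is 30.240 − 5.292 = 24.948 N and a = 24.948 / 8.3 = 3.0058 m/s².
Starting from rest, L = ½at², so t = √(2L/a) = √(2 × 7.8 / 3.0058) = 2.2781 s.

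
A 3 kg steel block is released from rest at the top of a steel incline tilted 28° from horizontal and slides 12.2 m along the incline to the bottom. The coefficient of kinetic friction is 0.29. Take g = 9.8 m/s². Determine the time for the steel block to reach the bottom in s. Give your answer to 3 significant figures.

3.42 s

The weight component along the incline is mg sin 28° = 13.802 N and the normal force is N = mg cos 28° = 25.959 N.
Friction up the slope is f = μN = 0.29 × 25.959 = 7.528 N, so the net downslope force is 13.802 − 7.528 = 6.274 N and a = 6.274 / 3 = 2.0913 m/s².
Starting from rest, L = ½at², so t = √(2L/a) = √(2 × 12.2 / 2.0913) = 3.4158 s.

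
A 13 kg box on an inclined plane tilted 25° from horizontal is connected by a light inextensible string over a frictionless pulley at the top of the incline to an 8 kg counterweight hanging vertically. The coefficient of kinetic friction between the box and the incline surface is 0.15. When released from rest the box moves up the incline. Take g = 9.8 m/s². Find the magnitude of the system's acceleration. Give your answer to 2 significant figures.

0.34 m/s²

For the box on the incline: the weight component along the slope is m₁g sin 25° = 13 × 9.8 × 0.4226 = 53.839 N and the normal force is N = m₁g cos 25° = 115.464 N.
Kinetic friction opposes the box's motion up the incline: f = μN = 0.15 × 115.464 = 17.320 N acting down the slope.
Newton's second law for the box (up-slope positive): T − 53.839 − 17.320 = 13 a. For the hanging counterweight (downward positive): 8 × 9.8 − T = 8 a.
Adding the two equations eliminates T: 7.241 = 21 a, so a = 0.3448 m/s².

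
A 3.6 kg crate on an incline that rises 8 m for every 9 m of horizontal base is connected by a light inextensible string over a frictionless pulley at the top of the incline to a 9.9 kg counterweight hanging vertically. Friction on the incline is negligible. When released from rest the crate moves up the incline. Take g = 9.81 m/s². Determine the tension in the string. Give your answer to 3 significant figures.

For the crate on the incline: the weight component along the slope is m₁g sin 41.63° = 3.6 × 9.81 × 0.6644 = 23.464 N and the normal force is N = m₁g cos 41.63° = 26.396 N.
Newton's second law for the crate (up-slope positive): T − 23.464 = 3.6 a. For the hanging counterweight (downward positive): 9.9 × 9.81 − T = 9.9 a.
Adding the two equations eliminates T: 73.655 = 13.5 a, so a = 5.4559 m/s².
Then from the hanging counterweight's equation, T = 9.9 × (9.81 − 5.4559) = 43.106 N.

43.1 N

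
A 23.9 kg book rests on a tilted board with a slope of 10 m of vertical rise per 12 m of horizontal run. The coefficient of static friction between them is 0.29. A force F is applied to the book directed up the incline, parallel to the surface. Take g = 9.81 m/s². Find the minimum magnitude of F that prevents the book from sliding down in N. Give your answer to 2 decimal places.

The normal force is N = mg cos 39.81° = 180.116 N. With F at its minimum the book is on the verge of sliding down, so static friction is at its maximum μ_s N = 0.29 × 180.116 = 52.234 N and acts up the slope.
Equilibrium along the incline: F + μ_s N = mg sin 39.81°, so F = 150.097 − 52.234 = 97.863 N.

97.86 N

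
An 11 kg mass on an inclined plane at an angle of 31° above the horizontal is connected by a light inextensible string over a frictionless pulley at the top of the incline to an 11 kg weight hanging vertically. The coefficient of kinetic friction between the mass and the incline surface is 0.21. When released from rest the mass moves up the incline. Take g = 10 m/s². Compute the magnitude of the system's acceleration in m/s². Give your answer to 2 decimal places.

For the mass on the incline: the weight component along the slope is m₁g sin 31° = 11 × 10 × 0.5150 = 56.650 N and the normal force is N = m₁g cos 31° = 94.288 N.
Kinetic friction opposes the mass's motion up the incline: f = μN = 0.21 × 94.288 = 19.800 N acting down the slope.
Newton's second law for the mass (up-slope positive): T − 56.650 − 19.800 = 11 a. For the hanging weight (downward positive): 11 × 10 − T = 11 a.
Adding the two equations eliminates T: 33.550 = 22 a, so a = 1.5250 m/s².

1.52 m/s²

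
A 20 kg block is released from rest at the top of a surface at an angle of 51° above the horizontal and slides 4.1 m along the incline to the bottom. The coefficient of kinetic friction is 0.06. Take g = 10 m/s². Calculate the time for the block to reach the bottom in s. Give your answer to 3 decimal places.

1.053 s

The weight component along the incline is mg sin 51° = 155.429 N and the normal force is N = mg cos 51° = 125.864 N.
Friction up the slope is f = μN = 0.06 × 125.864 = 7.552 N, so the net downslope force is 155.429 − 7.552 = 147.877 N and a = 147.877 / 20 = 7.3939 m/s².
Starting from rest, L = ½at², so t = √(2L/a) = √(2 × 4.1 / 7.3939) = 1.0531 s.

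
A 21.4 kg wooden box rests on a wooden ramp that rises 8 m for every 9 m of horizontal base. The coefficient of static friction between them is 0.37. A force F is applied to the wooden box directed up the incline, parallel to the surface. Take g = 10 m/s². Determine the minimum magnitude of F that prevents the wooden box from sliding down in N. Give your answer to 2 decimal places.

82.99 N

The normal force is N = mg cos 41.63° = 159.946 N. With F at its minimum the wooden box is on the verge of sliding down, so static friction is at its maximum μ_s N = 0.37 × 159.946 = 59.180 N and acts up the slope.
Equilibrium along the incline: F + μ_s N = mg sin 41.63°, so F = 142.174 − 59.180 = 82.994 N.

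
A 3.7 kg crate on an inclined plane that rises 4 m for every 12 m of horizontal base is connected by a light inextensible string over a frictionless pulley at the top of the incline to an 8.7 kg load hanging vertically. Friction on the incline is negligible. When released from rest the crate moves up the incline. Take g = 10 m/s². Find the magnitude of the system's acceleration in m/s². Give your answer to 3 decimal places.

For the crate on the incline: the weight component along the slope is m₁g sin 18.43° = 3.7 × 10 × 0.3162 = 11.699 N and the normal force is N = m₁g cos 18.43° = 35.101 N.
Newton's second law for the crate (up-slope positive): T − 11.699 = 3.7 a. For the hanging load (downward positive): 8.7 × 10 − T = 8.7 a.
Adding the two equations eliminates T: 75.301 = 12.4 a, so a = 6.0727 m/s².

6.073 m/s²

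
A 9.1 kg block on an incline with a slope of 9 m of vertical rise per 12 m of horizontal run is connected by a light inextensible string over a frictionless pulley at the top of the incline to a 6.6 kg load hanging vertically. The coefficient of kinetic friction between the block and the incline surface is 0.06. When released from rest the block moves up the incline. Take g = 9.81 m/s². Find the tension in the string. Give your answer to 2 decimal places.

For the block on the incline: the weight component along the slope is m₁g sin 36.87° = 9.1 × 9.81 × 0.6000 = 53.563 N and the normal force is N = m₁g cos 36.87° = 71.417 N.
Kinetic friction opposes the block's motion up the incline: f = μN = 0.06 × 71.417 = 4.285 N acting down the slope.
Newton's second law for the block (up-slope positive): T − 53.563 − 4.285 = 9.1 a. For the hanging load (downward positive): 6.6 × 9.81 − T = 6.6 a.
Adding the two equations eliminates T: 6.898 = 15.7 a, so a = 0.4394 m/s².
Then from the hanging load's equation, T = 6.6 × (9.81 − 0.4394) = 61.846 N.

61.85 N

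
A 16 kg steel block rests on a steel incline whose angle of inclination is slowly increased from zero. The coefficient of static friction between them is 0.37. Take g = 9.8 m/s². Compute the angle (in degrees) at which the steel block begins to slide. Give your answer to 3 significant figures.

At the threshold of sliding, static friction is at its maximum μ_s N and exactly balances the weight component along the incline: mg sin θ = μ_s mg cos θ.
Hence tan θ = μ_s = 0.37, so θ = arctan(0.37) = 20.3045°.

20.3°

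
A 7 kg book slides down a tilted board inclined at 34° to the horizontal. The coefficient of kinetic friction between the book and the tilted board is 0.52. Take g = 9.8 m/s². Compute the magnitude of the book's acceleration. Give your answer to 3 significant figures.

1.26 m/s²

Resolving the weight along the incline: the component pulling the book down the slope is mg sin 34° = 7 × 9.8 × 0.5592 = 38.361 N, and the normal force is N = mg cos 34° = 7 × 9.8 × 0.8290 = 56.869 N.
Kinetic friction acts up the slope with magnitude f = μN = 0.52 × 56.869 = 29.572 N.
Net force along the incline is 38.361 − 29.572 = 8.789 N, so a = 8.789 / 7 = 1.2556 m/s².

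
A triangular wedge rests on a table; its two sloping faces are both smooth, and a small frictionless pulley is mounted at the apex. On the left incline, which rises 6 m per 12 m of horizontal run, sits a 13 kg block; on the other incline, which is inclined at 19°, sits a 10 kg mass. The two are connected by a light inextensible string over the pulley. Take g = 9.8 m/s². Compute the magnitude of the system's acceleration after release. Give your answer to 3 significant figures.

1.09 m/s²

Resolve each weight along its own incline: the 13 kg mass has component 13 × 9.8 × sin 26.57° = 56.975 N down its slope, and the 10 kg mass has 10 × 9.8 × sin 19° = 31.906 N down its slope.
The 13 kg side's 56.975 N exceeds the other side's 31.906 N, so that mass slides down and the 10 kg mass slides up. Taking that direction as positive, Newton's second law for the whole system gives 56.975 − 31.906 = (13 + 10) a, so a = 25.069 / 23 = 1.0900 m/s².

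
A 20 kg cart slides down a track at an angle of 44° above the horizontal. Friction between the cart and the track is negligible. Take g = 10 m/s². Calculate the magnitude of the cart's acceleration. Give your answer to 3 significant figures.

Resolving the weight along the incline: the component pulling the cart down the slope is mg sin 44° = 20 × 10 × 0.6947 = 138.940 N, and the normal force is N = mg cos 44° = 20 × 10 × 0.7193 = 143.860 N.
With no friction the net force along the incline is 138.940 N, so a = g sin 44° = 138.940 / 20 = 6.9470 m/s².

6.95 m/s²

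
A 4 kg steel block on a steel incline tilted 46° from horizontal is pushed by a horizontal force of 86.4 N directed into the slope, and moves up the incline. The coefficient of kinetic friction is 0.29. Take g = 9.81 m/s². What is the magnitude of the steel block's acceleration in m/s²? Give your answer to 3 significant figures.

1.47 m/s²

The horizontal push has components F cos 46° = 86.4 × 0.6947 = 60.022 N up the incline and F sin 46° = 86.4 × 0.7193 = 62.148 N pressing into the surface.
The normal force is therefore N = mg cos 46° + F sin 46° = 27.260 + 62.148 = 89.408 N, and kinetic friction down the slope is μN = 0.29 × 89.408 = 25.928 N.
Along the incline: F cos 46° − mg sin 46° − μN = ma, so 60.022 − 28.225 − 25.928 = 4 a, giving a = 1.4672 m/s².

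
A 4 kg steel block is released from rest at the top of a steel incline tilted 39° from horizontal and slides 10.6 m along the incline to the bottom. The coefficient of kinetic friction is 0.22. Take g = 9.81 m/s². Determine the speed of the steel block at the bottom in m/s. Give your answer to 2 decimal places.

9.76 m/s

The weight component along the incline is mg sin 39° = 24.695 N and the normal force is N = mg cos 39° = 30.495 N.
Friction up the slope is f = μN = 0.22 × 30.495 = 6.709 N, so the net downslope force is 24.695 − 6.709 = 17.986 N and a = 17.986 / 4 = 4.4965 m/s².
Starting from rest over a distance of 10.6 m, v² = 2aL = 2 × 4.4965 × 10.6 = 95.3258, so v = 9.7635 m/s.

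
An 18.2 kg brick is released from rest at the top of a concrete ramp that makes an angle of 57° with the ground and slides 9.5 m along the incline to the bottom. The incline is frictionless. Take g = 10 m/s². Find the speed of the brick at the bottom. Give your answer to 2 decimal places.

12.62 m/s

The weight component along the incline is mg sin 57° = 152.638 N and the normal force is N = mg cos 57° = 99.124 N.
With no friction, a = g sin 57° = 8.3867 m/s².
Starting from rest over a distance of 9.5 m, v² = 2aL = 2 × 8.3867 × 9.5 = 159.3473, so v = 12.6233 m/s.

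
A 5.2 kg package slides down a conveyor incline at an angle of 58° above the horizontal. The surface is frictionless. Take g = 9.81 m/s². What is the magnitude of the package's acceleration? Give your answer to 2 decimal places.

Resolving the weight along the incline: the component pulling the package down the slope is mg sin 58° = 5.2 × 9.81 × 0.8480 = 43.258 N, and the normal force is N = mg cos 58° = 5.2 × 9.81 × 0.5299 = 27.031 N.
With no friction the net force along the incline is 43.258 N, so a = g sin 58° = 43.258 / 5.2 = 8.3188 m/s².

8.32 m/s²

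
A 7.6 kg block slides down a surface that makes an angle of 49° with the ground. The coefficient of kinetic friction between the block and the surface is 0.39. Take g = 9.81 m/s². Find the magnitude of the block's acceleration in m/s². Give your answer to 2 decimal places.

Resolving the weight along the incline: the component pulling the block down the slope is mg sin 49° = 7.6 × 9.81 × 0.7547 = 56.267 N, and the normal force is N = mg cos 49° = 7.6 × 9.81 × 0.6561 = 48.916 N.
Kinetic friction acts up the slope with magnitude f = μN = 0.39 × 48.916 = 19.077 N.
Net force along the incline is 56.267 − 19.077 = 37.190 N, so a = 37.190 / 7.6 = 4.8934 m/s².

4.89 m/s²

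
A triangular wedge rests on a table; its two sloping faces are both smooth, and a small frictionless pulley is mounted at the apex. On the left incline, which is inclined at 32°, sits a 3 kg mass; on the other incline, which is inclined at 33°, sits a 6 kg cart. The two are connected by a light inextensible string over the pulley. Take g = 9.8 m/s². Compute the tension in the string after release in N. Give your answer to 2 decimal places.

21.06 N

Resolve each weight along its own incline: the 3 kg mass has component 3 × 9.8 × sin 32° = 15.580 N down its slope, and the 6 kg mass has 6 × 9.8 × sin 33° = 32.025 N down its slope.
The 6 kg side's 32.025 N exceeds the other side's 15.580 N, so that mass slides down and the 3 kg mass slides up. Taking that direction as positive, Newton's second law for the whole system gives 32.025 − 15.580 = (3 + 6) a, so a = 16.445 / 9 = 1.8272 m/s².
For the 3 kg mass (up-slope positive): T − 15.580 = 3 × 1.8272, so T = 21.062 N.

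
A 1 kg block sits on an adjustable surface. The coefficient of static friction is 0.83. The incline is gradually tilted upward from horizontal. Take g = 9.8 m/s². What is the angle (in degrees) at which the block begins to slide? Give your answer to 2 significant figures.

At the threshold of sliding, static friction is at its maximum μ_s N and exactly balances the weight component along the incline: mg sin θ = μ_s mg cos θ.
Hence tan θ = μ_s = 0.83, so θ = arctan(0.83) = 39.6927°.

40°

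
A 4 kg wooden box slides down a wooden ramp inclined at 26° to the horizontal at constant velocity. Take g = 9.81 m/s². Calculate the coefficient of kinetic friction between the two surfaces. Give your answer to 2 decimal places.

At constant velocity the net force along the incline is zero: mg sin 26° = μ mg cos 26°.
So μ = tan 26° = 0.4384 / 0.8988 = 0.4878.

0.49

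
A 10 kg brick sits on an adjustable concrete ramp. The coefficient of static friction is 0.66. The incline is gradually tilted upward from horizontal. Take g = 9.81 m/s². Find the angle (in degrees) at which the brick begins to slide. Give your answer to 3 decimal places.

33.425°

At the threshold of sliding, static friction is at its maximum μ_s N and exactly balances the weight component along the incline: mg sin θ = μ_s mg cos θ.
Hence tan θ = μ_s = 0.66, so θ = arctan(0.66) = 33.4248°.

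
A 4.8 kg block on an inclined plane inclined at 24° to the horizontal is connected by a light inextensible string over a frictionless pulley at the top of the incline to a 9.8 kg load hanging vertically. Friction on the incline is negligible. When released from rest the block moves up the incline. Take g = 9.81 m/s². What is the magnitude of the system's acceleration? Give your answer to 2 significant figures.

For the block on the incline: the weight component along the slope is m₁g sin 24° = 4.8 × 9.81 × 0.4067 = 19.151 N and the normal force is N = m₁g cos 24° = 43.017 N.
Newton's second law for the block (up-slope positive): T − 19.151 = 4.8 a. For the hanging load (downward positive): 9.8 × 9.81 − T = 9.8 a.
Adding the two equations eliminates T: 76.987 = 14.6 a, so a = 5.2731 m/s².

5.3 m/s²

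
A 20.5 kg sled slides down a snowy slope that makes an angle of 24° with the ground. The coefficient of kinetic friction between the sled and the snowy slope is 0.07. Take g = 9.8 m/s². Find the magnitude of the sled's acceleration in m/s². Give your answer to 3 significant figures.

Resolving the weight along the incline: the component pulling the sled down the slope is mg sin 24° = 20.5 × 9.8 × 0.4067 = 81.706 N, and the normal force is N = mg cos 24° = 20.5 × 9.8 × 0.9135 = 183.522 N.
Kinetic friction acts up the slope with magnitude f = μN = 0.07 × 183.522 = 12.847 N.
Net force along the incline is 81.706 − 12.847 = 68.859 N, so a = 68.859 / 20.5 = 3.3590 m/s².

3.36 m/s²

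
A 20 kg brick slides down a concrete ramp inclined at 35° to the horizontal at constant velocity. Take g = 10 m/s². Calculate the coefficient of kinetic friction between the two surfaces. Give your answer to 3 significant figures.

0.700

At constant velocity the net force along the incline is zero: mg sin 35° = μ mg cos 35°.
So μ = tan 35° = 0.5736 / 0.8192 = 0.7002.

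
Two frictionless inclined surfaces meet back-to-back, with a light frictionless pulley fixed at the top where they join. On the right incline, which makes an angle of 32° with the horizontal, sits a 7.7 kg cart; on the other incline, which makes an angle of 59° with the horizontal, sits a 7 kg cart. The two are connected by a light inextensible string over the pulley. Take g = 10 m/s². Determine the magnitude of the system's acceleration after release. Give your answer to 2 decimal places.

Resolve each weight along its own incline: the 7.7 kg mass has component 7.7 × 10 × sin 32° = 40.804 N down its slope, and the 7 kg mass has 7 × 10 × sin 59° = 60.002 N down its slope.
The 7 kg side's 60.002 N exceeds the other side's 40.804 N, so that mass slides down and the 7.7 kg mass slides up. Taking that direction as positive, Newton's second law for the whole system gives 60.002 − 40.804 = (7.7 + 7) a, so a = 19.198 / 14.7 = 1.3060 m/s².

1.31 m/s²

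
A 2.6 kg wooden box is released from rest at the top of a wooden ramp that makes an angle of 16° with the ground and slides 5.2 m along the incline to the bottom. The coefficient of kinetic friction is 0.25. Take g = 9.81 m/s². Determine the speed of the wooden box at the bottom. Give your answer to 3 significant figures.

The weight component along the incline is mg sin 16° = 7.030 N and the normal force is N = mg cos 16° = 24.518 N.
Friction up the slope is f = μN = 0.25 × 24.518 = 6.130 N, so the net downslope force is 7.030 − 6.130 = 0.900 N and a = 0.900 / 2.6 = 0.3462 m/s².
Starting from rest over a distance of 5.2 m, v² = 2aL = 2 × 0.3462 × 5.2 = 3.6005, so v = 1.8975 m/s.

1.90 m/s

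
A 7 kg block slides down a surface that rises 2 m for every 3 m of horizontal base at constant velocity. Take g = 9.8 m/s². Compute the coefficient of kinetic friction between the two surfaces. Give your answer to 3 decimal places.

0.667

At constant velocity the net force along the incline is zero: mg sin 33.69° = μ mg cos 33.69°.
So μ = tan 33.69° = 0.5547 / 0.8321 = 0.6666.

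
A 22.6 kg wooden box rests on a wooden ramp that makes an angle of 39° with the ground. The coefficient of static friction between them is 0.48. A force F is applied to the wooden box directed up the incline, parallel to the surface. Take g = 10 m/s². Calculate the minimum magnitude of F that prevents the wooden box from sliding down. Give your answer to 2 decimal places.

The normal force is N = mg cos 39° = 175.635 N. With F at its minimum the wooden box is on the verge of sliding down, so static friction is at its maximum μ_s N = 0.48 × 175.635 = 84.305 N and acts up the slope.
Equilibrium along the incline: F + μ_s N = mg sin 39°, so F = 142.226 − 84.305 = 57.921 N.

57.92 N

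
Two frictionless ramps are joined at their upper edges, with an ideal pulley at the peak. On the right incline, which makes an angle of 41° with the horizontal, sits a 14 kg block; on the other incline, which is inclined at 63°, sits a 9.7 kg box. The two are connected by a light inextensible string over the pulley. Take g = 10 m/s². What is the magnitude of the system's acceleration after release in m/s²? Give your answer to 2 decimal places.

0.23 m/s²

Resolve each weight along its own incline: the 14 kg mass has component 14 × 10 × sin 41° = 91.848 N down its slope, and the 9.7 kg mass has 9.7 × 10 × sin 63° = 86.428 N down its slope.
The 14 kg side's 91.848 N exceeds the other side's 86.428 N, so that mass slides down and the 9.7 kg mass slides up. Taking that direction as positive, Newton's second law for the whole system gives 91.848 − 86.428 = (14 + 9.7) a, so a = 5.420 / 23.7 = 0.2287 m/s².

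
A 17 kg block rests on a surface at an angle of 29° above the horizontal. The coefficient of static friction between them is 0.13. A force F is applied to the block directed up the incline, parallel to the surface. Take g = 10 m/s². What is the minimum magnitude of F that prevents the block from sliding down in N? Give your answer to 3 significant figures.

63.1 N

The normal force is N = mg cos 29° = 148.685 N. With F at its minimum the block is on the verge of sliding down, so static friction is at its maximum μ_s N = 0.13 × 148.685 = 19.329 N and acts up the slope.
Equilibrium along the incline: F + μ_s N = mg sin 29°, so F = 82.418 − 19.329 = 63.089 N.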